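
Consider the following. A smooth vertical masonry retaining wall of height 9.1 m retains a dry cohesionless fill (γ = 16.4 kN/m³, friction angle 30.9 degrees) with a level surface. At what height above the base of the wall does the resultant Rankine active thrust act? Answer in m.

K_a = 0.3214.
The pressure distribution is triangular, so the resultant acts at H/3 above the base = 9.1/3 = 3.033 m.

3.03 m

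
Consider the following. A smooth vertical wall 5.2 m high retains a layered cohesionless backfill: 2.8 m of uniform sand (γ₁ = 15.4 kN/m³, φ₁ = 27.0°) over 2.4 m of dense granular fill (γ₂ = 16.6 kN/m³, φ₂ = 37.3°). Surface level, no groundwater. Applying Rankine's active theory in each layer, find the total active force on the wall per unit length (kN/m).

K_a1 = tan²(45°−27.0°/2) = 0.3755; K_a2 = tan²(45°−37.3°/2) = 0.2453.
Layer 1: σ at base = K_a1 γ₁ h₁ = 16.19 kPa; P₁ = ½×16.19×2.8 = 22.67.
Layer 2: σ_v at top = γ₁h₁ = 43.12; σ_h top = K_a2×43.12 = 10.58; σ_h base = K_a2×(43.12+16.6×2.4) = 20.35.
P₂ = ½(10.58+20.35)×2.4 = 37.12. Total P_a = 22.67+37.12 = 59.79 kN/m.

59.8 kN/m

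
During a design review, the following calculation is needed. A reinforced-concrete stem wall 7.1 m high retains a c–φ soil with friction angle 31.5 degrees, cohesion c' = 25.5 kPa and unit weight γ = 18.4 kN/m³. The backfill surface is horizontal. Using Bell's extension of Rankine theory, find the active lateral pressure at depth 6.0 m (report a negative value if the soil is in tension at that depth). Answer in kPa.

6.06 kPa

K_a = (1 − sin φ)/(1 + sin φ) = 0.3136.
σ_a = K_a γ z − 2c√K_a = 0.3136×18.4×6.0 − 2×25.5×0.5600 = 6.063 kPa.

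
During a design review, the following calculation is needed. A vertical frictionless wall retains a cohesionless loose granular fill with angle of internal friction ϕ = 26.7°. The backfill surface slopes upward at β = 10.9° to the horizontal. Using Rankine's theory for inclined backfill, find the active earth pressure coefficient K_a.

K_a = cos β · (cos β − √(cos²β − cos²φ)) / (cos β + √(cos²β − cos²φ)).
cos β = 0.9820, cos φ = 0.8934, √(cos²β − cos²φ) = 0.4076.
K_a = 0.9820 × (0.9820 − 0.4076)/(0.9820 + 0.4076) = 0.4059.

0.406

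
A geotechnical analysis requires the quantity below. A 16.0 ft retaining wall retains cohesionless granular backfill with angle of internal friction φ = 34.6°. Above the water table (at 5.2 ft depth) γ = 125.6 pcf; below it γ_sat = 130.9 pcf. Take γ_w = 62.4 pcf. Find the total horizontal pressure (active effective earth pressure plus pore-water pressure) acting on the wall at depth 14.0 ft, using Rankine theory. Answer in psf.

895 psf

K_a = (1 − sin φ)/(1 + sin φ) = 0.2756.
γ' = 130.9 − 62.4 = 68.50 pcf.
Effective vertical stress at 14.0 ft: σ'_v = 125.6×5.2 + 68.50×8.80 = 1256 psf.
σ'_h = K_a σ'_v = 0.2756 × 1256 = 346.2 psf; u = γ_w × 8.80 = 549.1 psf.
Total σ_h = 346.2 + 549.1 = 895.3 psf.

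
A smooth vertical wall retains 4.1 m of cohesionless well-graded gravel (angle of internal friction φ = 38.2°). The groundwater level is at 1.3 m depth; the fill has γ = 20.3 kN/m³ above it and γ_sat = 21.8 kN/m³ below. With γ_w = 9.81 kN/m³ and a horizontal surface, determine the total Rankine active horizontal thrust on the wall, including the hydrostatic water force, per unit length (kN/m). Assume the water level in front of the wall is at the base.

K_a = tan²(45° − φ/2) = 0.2358.
γ' = 21.8 − 9.81 = 11.99 kN/m³. Depth below WT = 2.8 m.
σ'_h at WT = K_a γ d_w = 6.222 kPa; at base = 6.222 + K_a γ' × 2.8 = 14.14 kPa.
P₁ (0–1.3 m) = ½×6.222×1.3 = 4.044. P₂ (1.3–4.1 m) = ½(6.222+14.14)×2.8 = 28.50.
P_w = ½ γ_w h₂² = 0.5×9.81×2.8² = 38.46. Total = 4.044+28.50+38.46 = 71.00 kN/m.

71.0 kN/m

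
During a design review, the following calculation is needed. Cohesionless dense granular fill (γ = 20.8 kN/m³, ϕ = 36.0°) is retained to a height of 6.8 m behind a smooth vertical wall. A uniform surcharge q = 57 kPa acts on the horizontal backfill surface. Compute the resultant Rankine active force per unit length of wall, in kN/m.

225 kN/m

K_a = tan²(45° − φ/2) = 0.2596.
Soil triangle: ½ K_a γ H² = 0.5×0.2596×20.8×6.8² = 124.8 kN/m.
Surcharge rectangle: K_a q H = 0.2596×57×6.8 = 100.6 kN/m.
Total = 124.8 + 100.6 = 225.5 kN/m.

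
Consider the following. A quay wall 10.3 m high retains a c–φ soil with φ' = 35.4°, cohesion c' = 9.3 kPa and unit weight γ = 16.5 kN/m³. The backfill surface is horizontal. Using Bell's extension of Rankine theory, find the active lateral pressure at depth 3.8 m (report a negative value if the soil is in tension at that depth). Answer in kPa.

K_a = (1 − sin φ)/(1 + sin φ) = 0.2664.
σ_a = K_a γ z − 2c√K_a = 0.2664×16.5×3.8 − 2×9.3×0.5161 = 7.103 kPa.

7.10 kPa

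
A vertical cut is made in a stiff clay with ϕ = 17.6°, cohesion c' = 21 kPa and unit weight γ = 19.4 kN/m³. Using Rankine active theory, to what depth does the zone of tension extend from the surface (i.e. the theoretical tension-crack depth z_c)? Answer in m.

K_a = tan²(45° − 17.6°/2) = 0.5357; √K_a = 0.7319.
The active pressure is zero where K_a γ z = 2c√K_a, so z_c = 2c/(γ√K_a) = 2×21/(19.4×0.7319) = 2.958 m.

2.96 m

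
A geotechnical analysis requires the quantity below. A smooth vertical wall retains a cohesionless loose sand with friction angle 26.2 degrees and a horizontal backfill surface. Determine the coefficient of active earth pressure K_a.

K_a = (1 − sin φ)/(1 + sin φ) = (1 − sin 26.2°)/(1 + sin 26.2°) = 0.3874.

0.387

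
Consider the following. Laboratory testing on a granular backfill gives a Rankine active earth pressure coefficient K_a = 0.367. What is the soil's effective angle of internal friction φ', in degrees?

27.6°

K_a = tan²(45° − φ/2) ⇒ 45° − φ/2 = arctan(√0.367) = 31.21°.
φ = 2(45° − 31.21°) = 27.58°.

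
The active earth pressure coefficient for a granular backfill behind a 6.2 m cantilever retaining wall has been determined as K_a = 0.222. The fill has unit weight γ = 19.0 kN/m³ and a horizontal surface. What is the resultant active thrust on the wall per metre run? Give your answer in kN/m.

P = ½ K_a γ H² = 0.5 × 0.222 × 19.0 × 6.2² = 81.07 kN/m.

81.1 kN/m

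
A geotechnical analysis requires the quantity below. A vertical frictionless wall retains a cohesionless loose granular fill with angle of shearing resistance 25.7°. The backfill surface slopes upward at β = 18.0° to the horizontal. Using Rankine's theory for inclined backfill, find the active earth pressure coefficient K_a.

K_a = cos β · (cos β − √(cos²β − cos²φ)) / (cos β + √(cos²β − cos²φ)).
cos β = 0.9511, cos φ = 0.9011, √(cos²β − cos²φ) = 0.3043.
K_a = 0.9511 × (0.9511 − 0.3043)/(0.9511 + 0.3043) = 0.4900.

0.490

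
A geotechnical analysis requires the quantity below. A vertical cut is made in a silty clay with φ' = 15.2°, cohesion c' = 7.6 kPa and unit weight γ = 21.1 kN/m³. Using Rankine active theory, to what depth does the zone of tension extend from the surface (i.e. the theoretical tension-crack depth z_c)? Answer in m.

K_a = tan²(45° − 15.2°/2) = 0.5845; √K_a = 0.7646.
The active pressure is zero where K_a γ z = 2c√K_a, so z_c = 2c/(γ√K_a) = 2×7.6/(21.1×0.7646) = 0.9422 m.

0.942 m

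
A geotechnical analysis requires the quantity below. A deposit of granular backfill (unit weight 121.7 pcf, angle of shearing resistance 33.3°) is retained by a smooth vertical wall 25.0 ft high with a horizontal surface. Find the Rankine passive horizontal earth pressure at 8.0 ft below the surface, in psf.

3340 psf

K_p = (1 + sin φ)/(1 − sin φ) = 3.435.
σ_h = K_p γ z = 3.435 × 121.7 × 8.0 = 3344 psf.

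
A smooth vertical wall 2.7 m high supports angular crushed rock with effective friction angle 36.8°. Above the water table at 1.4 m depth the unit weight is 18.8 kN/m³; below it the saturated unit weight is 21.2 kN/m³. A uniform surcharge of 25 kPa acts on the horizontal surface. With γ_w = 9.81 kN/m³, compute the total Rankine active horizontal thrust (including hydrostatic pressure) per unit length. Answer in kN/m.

K_a = tan²(45° − φ/2) = 0.2508.
γ' = 21.2 − 9.81 = 11.39 kN/m³. h₂ = H − d_w = 1.3 m.
σ'_h: at surface K_a·q = 6.269; at WT K_a(q+γd_w) = 12.87; at base K_a(q+γd_w+γ'h₂) = 16.58 kPa.
P₁ = ½(6.269+12.87)×1.4 = 13.40; P₂ = ½(12.87+16.58)×1.3 = 19.14; P_w = ½γ_w h₂² = 8.289.
Total = 13.40+19.14+8.289 = 40.83 kN/m.

40.8 kN/m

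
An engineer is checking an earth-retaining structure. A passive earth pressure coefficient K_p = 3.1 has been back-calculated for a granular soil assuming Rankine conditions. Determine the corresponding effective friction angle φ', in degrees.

K_p = (1+sin φ)/(1−sin φ) ⇒ sin φ = (K_p − 1)/(K_p + 1) = 0.5122.
φ = arcsin(0.5122) = 30.81°.

30.8°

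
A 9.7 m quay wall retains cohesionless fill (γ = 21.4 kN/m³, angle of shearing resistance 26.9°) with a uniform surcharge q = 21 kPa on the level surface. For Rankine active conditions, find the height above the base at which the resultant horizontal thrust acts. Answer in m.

K_a = 0.3770.
Triangular part P₁ = ½K_aγH² = 379.5 at H/3 = 3.233 m; rectangular part P₂ = K_a q H = 76.79 at H/2 = 4.850 m.
ȳ = (P₁·3.233 + P₂·4.850)/(P₁+P₂) = 3.505 m.

3.51 m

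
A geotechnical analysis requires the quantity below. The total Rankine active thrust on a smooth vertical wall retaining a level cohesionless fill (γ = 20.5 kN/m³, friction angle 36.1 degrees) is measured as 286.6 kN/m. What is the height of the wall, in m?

10.4 m

K_a = 0.2585. P_a = ½ K_a γ H² ⇒ H = √(2P_a/(K_a γ)).
H = √(2×286.6/(0.2585×20.5)) = 10.40 m.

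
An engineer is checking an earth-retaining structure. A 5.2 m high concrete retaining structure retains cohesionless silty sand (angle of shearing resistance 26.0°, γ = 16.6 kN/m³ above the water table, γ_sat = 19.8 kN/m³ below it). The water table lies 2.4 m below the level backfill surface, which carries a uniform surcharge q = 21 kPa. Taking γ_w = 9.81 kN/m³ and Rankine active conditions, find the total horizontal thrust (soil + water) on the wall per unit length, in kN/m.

K_a = tan²(45° − φ/2) = 0.3905.
γ' = 19.8 − 9.81 = 9.990 kN/m³. h₂ = H − d_w = 2.8 m.
σ'_h: at surface K_a·q = 8.200; at WT K_a(q+γd_w) = 23.76; at base K_a(q+γd_w+γ'h₂) = 34.68 kPa.
P₁ = ½(8.200+23.76)×2.4 = 38.35; P₂ = ½(23.76+34.68)×2.8 = 81.81; P_w = ½γ_w h₂² = 38.46.
Total = 38.35+81.81+38.46 = 158.6 kN/m.

159 kN/m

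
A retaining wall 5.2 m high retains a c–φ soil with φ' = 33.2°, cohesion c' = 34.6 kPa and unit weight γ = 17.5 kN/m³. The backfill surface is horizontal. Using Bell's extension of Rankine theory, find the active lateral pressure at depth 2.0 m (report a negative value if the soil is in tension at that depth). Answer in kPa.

-27.2 kPa

K_a = (1 − sin φ)/(1 + sin φ) = 0.2924.
σ_a = K_a γ z − 2c√K_a = 0.2924×17.5×2.0 − 2×34.6×0.5407 = -27.18 kPa.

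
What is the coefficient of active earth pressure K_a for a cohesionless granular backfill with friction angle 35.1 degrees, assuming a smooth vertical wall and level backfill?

0.270

K_a = tan²(45° − φ/2) = tan²(27.45°) = 0.2698.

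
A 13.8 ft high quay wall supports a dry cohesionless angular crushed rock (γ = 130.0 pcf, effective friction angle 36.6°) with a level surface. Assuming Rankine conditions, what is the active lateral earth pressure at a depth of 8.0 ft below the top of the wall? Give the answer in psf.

K_a = (1 − sin φ)/(1 + sin φ) = 0.2530.
σ_h = K_a γ z = 0.2530 × 130.0 × 8.0 = 263.1 psf.

263 psf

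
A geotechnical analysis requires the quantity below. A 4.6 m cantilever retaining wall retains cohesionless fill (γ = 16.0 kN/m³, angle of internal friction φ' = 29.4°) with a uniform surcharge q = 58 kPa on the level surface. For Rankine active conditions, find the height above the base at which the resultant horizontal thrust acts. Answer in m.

K_a = 0.3415.
Triangular part P₁ = ½K_aγH² = 57.80 at H/3 = 1.533 m; rectangular part P₂ = K_a q H = 91.10 at H/2 = 2.300 m.
ȳ = (P₁·1.533 + P₂·2.300)/(P₁+P₂) = 2.002 m.

2.00 m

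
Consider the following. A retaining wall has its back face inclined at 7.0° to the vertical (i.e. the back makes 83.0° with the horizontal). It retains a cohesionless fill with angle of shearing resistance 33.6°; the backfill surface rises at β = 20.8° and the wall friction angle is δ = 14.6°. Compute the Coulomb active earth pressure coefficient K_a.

K_a = sin²(α+φ) / [sin²α · sin(α−δ) · (1 + √{sin(φ+δ)sin(φ−β) / (sin(α−δ)sin(α+β))})²].
With α = 83.0°, φ = 33.6°, δ = 14.6°, β = 20.8°: K_a = 0.4282.

0.428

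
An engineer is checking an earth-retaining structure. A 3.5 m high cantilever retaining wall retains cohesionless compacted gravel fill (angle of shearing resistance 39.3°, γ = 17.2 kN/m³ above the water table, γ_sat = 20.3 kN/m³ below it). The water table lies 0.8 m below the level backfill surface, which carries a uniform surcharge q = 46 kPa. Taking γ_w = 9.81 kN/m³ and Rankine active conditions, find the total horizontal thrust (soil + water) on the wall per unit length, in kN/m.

K_a = tan²(45° − φ/2) = 0.2245.
γ' = 20.3 − 9.81 = 10.49 kN/m³. h₂ = H − d_w = 2.7 m.
σ'_h: at surface K_a·q = 10.32; at WT K_a(q+γd_w) = 13.41; at base K_a(q+γd_w+γ'h₂) = 19.77 kPa.
P₁ = ½(10.32+13.41)×0.8 = 9.495; P₂ = ½(13.41+19.77)×2.7 = 44.80; P_w = ½γ_w h₂² = 35.76.
Total = 9.495+44.80+35.76 = 90.05 kN/m.

90.1 kN/m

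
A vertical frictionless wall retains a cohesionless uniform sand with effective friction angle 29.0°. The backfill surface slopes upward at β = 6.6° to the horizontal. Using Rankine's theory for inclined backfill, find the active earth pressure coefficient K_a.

K_a = cos β · (cos β − √(cos²β − cos²φ)) / (cos β + √(cos²β − cos²φ)).
cos β = 0.9934, cos φ = 0.8746, √(cos²β − cos²φ) = 0.4710.
K_a = 0.9934 × (0.9934 − 0.4710)/(0.9934 + 0.4710) = 0.3544.

0.354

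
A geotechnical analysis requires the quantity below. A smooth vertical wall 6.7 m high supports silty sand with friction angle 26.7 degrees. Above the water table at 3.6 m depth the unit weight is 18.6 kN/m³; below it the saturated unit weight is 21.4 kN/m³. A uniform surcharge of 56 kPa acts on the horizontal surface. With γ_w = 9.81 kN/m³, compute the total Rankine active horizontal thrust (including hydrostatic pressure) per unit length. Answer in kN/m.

336 kN/m

K_a = tan²(45° − φ/2) = 0.3800.
γ' = 21.4 − 9.81 = 11.59 kN/m³. h₂ = H − d_w = 3.1 m.
σ'_h: at surface K_a·q = 21.28; at WT K_a(q+γd_w) = 46.72; at base K_a(q+γd_w+γ'h₂) = 60.37 kPa.
P₁ = ½(21.28+46.72)×3.6 = 122.4; P₂ = ½(46.72+60.37)×3.1 = 166.0; P_w = ½γ_w h₂² = 47.14.
Total = 122.4+166.0+47.14 = 335.5 kN/m.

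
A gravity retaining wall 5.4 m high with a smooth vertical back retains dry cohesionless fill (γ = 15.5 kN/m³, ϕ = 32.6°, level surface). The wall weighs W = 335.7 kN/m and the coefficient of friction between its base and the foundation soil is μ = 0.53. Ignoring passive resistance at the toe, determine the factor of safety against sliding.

2.63

K_a = tan²(45° − 32.6°/2) = 0.2997.
P_a = ½K_aγH² = 0.5×0.2997×15.5×5.4² = 67.74 kN/m, acting at H/3 = 1.800 m above the base.
FS_sliding = μW / P_a = 0.53×335.7 / 67.74 = 2.627.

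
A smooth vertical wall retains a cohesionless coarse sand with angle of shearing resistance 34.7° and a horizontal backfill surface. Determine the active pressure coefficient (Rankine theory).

K_a = tan²(45° − φ/2) = tan²(27.65°) = 0.2745.

0.274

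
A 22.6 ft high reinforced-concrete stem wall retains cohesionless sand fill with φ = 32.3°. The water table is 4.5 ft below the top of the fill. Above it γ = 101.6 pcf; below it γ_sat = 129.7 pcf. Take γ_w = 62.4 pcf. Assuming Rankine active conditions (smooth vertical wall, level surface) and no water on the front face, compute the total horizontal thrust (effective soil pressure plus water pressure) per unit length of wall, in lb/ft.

16400 lb/ft

K_a = tan²(45° − φ/2) = 0.3035.
γ' = 129.7 − 62.4 = 67.30 pcf. Depth below WT = 18.1 ft.
σ'_h at WT = K_a γ d_w = 138.8 psf; at base = 138.8 + K_a γ' × 18.1 = 508.4 psf.
P₁ (0–4.5 ft) = ½×138.8×4.5 = 312.2. P₂ (4.5–22.6 ft) = ½(138.8+508.4)×18.1 = 5857.
P_w = ½ γ_w h₂² = 0.5×62.4×18.1² = 10220. Total = 312.2+5857+10220 = 16390 lb/ft.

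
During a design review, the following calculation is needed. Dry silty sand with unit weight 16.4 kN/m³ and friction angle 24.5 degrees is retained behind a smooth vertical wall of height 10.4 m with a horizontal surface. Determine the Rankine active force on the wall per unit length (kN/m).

K_a = tan²(45° − φ/2) = 0.4137.
P_a = ½ K_a γ H² = 0.5 × 0.4137 × 16.4 × 10.4² = 366.9 kN/m.

367 kN/m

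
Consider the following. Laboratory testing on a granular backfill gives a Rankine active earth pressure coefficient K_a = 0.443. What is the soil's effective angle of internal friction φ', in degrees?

K_a = tan²(45° − φ/2) ⇒ 45° − φ/2 = arctan(√0.443) = 33.65°.
φ = 2(45° − 33.65°) = 22.71°.

22.7°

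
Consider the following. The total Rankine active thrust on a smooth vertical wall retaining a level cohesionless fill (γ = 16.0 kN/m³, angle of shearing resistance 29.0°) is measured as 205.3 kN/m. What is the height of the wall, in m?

K_a = 0.3470. P_a = ½ K_a γ H² ⇒ H = √(2P_a/(K_a γ)).
H = √(2×205.3/(0.3470×16.0)) = 8.600 m.

8.60 m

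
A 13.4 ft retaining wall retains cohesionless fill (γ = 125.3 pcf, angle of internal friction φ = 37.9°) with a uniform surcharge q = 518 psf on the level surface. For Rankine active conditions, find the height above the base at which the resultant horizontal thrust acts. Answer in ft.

K_a = 0.2389.
Triangular part P₁ = ½K_aγH² = 2688 at H/3 = 4.467 ft; rectangular part P₂ = K_a q H = 1659 at H/2 = 6.700 ft.
ȳ = (P₁·4.467 + P₂·6.700)/(P₁+P₂) = 5.319 ft.

5.32 ft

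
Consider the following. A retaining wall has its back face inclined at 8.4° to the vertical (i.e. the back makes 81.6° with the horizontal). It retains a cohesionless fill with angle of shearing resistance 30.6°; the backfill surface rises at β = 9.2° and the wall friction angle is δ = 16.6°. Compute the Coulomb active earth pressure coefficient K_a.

0.406

K_a = sin²(α+φ) / [sin²α · sin(α−δ) · (1 + √{sin(φ+δ)sin(φ−β) / (sin(α−δ)sin(α+β))})²].
With α = 81.6°, φ = 30.6°, δ = 16.6°, β = 9.2°: K_a = 0.4057.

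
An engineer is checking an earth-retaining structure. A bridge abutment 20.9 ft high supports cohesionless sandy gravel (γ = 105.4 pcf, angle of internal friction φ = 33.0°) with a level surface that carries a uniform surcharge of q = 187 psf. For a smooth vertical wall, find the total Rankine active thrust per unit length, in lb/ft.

K_a = tan²(45° − φ/2) = 0.2948.
Soil triangle: ½ K_a γ H² = 0.5×0.2948×105.4×20.9² = 6786 lb/ft.
Surcharge rectangle: K_a q H = 0.2948×187×20.9 = 1152 lb/ft.
Total = 6786 + 1152 = 7938 lb/ft.

7940 lb/ft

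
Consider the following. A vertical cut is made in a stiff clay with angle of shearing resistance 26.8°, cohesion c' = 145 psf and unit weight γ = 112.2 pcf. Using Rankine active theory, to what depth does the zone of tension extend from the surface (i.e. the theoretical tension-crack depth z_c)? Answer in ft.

4.20 ft

K_a = tan²(45° − 26.8°/2) = 0.3785; √K_a = 0.6152.
The active pressure is zero where K_a γ z = 2c√K_a, so z_c = 2c/(γ√K_a) = 2×145/(112.2×0.6152) = 4.201 ft.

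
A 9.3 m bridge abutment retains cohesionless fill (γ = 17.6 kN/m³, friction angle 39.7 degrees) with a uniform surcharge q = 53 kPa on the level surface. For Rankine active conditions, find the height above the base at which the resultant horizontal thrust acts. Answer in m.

3.71 m

K_a = 0.2204.
Triangular part P₁ = ½K_aγH² = 167.8 at H/3 = 3.100 m; rectangular part P₂ = K_a q H = 108.6 at H/2 = 4.650 m.
ȳ = (P₁·3.100 + P₂·4.650)/(P₁+P₂) = 3.709 m.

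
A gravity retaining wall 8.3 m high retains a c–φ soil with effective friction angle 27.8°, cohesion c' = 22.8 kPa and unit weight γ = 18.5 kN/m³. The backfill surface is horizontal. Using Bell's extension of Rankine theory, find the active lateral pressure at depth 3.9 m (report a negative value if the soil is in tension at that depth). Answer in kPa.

K_a = (1 − sin φ)/(1 + sin φ) = 0.3639.
σ_a = K_a γ z − 2c√K_a = 0.3639×18.5×3.9 − 2×22.8×0.6032 = -1.253 kPa.

-1.25 kPa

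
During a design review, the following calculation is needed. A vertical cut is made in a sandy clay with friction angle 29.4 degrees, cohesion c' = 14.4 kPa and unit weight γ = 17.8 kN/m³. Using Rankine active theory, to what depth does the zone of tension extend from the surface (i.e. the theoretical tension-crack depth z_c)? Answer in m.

K_a = tan²(45° − 29.4°/2) = 0.3415; √K_a = 0.5844.
The active pressure is zero where K_a γ z = 2c√K_a, so z_c = 2c/(γ√K_a) = 2×14.4/(17.8×0.5844) = 2.769 m.

2.77 m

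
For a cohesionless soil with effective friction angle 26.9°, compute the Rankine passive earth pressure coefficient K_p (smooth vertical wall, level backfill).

2.65

K_p = (1 + sin φ)/(1 − sin φ) = tan²(45° + 26.9°/2) = 2.653.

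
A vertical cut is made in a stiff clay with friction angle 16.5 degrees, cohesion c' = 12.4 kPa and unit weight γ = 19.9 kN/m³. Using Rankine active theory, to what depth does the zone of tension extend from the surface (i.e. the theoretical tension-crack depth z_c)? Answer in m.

1.67 m

K_a = tan²(45° − 16.5°/2) = 0.5576; √K_a = 0.7467.
The active pressure is zero where K_a γ z = 2c√K_a, so z_c = 2c/(γ√K_a) = 2×12.4/(19.9×0.7467) = 1.669 m.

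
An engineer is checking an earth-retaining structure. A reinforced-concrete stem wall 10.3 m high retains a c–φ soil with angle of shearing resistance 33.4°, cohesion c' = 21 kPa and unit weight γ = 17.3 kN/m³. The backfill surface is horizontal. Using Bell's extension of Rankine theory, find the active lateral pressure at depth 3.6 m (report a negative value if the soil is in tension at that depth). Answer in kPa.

K_a = (1 − sin φ)/(1 + sin φ) = 0.2899.
σ_a = K_a γ z − 2c√K_a = 0.2899×17.3×3.6 − 2×21×0.5384 = -4.558 kPa.

-4.56 kPa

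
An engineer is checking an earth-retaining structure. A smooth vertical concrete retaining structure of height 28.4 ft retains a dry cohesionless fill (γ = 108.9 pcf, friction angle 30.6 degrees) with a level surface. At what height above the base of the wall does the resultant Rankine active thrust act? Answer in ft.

K_a = 0.3253.
The pressure distribution is triangular, so the resultant acts at H/3 above the base = 28.4/3 = 9.467 ft.

9.47 ft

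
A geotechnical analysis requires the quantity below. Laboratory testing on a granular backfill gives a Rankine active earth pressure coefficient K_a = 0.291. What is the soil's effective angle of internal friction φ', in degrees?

33.3°

K_a = tan²(45° − φ/2) ⇒ 45° − φ/2 = arctan(√0.291) = 28.34°.
φ = 2(45° − 28.34°) = 33.31°.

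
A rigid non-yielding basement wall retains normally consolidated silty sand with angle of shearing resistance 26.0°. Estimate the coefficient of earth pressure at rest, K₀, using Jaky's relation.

K₀ = 1 − sin φ' = 1 − sin 26.0° = 0.5616.

0.562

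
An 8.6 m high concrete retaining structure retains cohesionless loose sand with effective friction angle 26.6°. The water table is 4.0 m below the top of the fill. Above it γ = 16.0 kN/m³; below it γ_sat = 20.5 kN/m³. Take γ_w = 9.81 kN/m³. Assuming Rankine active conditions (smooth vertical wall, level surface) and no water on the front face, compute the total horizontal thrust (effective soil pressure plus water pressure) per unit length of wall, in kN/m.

308 kN/m

K_a = tan²(45° − φ/2) = 0.3814.
γ' = 20.5 − 9.81 = 10.69 kN/m³. Depth below WT = 4.6 m.
σ'_h at WT = K_a γ d_w = 24.41 kPa; at base = 24.41 + K_a γ' × 4.6 = 43.17 kPa.
P₁ (0–4.0 m) = ½×24.41×4.0 = 48.82. P₂ (4.0–8.6 m) = ½(24.41+43.17)×4.6 = 155.4.
P_w = ½ γ_w h₂² = 0.5×9.81×4.6² = 103.8. Total = 48.82+155.4+103.8 = 308.1 kN/m.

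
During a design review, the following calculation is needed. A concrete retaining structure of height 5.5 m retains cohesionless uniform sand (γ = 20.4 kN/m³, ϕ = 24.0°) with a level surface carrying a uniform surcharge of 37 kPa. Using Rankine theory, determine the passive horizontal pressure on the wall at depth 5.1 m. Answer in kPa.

334 kPa

K_p = (1 + sin φ)/(1 − sin φ) = 2.371.
σ_v = γz + q = 20.4 × 5.1 + 37 = 141.0 kPa.
σ_h = K_p σ_v = 2.371 × 141.0 = 334.4 kPa.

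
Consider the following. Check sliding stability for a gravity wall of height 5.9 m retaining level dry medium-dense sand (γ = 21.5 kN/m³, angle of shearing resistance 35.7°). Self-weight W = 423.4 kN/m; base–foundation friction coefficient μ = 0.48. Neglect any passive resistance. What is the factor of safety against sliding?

K_a = tan²(45° − 35.7°/2) = 0.2630.
P_a = ½K_aγH² = 0.5×0.2630×21.5×5.9² = 98.41 kN/m, acting at H/3 = 1.967 m above the base.
FS_sliding = μW / P_a = 0.48×423.4 / 98.41 = 2.065.

2.07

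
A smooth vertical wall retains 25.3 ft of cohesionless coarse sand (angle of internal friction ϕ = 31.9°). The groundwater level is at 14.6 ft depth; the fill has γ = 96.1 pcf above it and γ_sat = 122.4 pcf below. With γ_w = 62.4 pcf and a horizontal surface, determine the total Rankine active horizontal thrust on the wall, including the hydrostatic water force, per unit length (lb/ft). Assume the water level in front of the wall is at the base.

12400 lb/ft

K_a = tan²(45° − φ/2) = 0.3085.
γ' = 122.4 − 62.4 = 60.00 pcf. Depth below WT = 10.7 ft.
σ'_h at WT = K_a γ d_w = 432.9 psf; at base = 432.9 + K_a γ' × 10.7 = 631.0 psf.
P₁ (0–14.6 ft) = ½×432.9×14.6 = 3160. P₂ (14.6–25.3 ft) = ½(432.9+631.0)×10.7 = 5691.
P_w = ½ γ_w h₂² = 0.5×62.4×10.7² = 3572. Total = 3160+5691+3572 = 12420 lb/ft.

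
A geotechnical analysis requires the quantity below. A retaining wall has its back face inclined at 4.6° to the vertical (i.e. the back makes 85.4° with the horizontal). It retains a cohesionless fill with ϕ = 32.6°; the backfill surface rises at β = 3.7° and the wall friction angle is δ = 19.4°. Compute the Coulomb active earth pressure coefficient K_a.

K_a = sin²(α+φ) / [sin²α · sin(α−δ) · (1 + √{sin(φ+δ)sin(φ−β) / (sin(α−δ)sin(α+β))})²].
With α = 85.4°, φ = 32.6°, δ = 19.4°, β = 3.7°: K_a = 0.3171.

0.317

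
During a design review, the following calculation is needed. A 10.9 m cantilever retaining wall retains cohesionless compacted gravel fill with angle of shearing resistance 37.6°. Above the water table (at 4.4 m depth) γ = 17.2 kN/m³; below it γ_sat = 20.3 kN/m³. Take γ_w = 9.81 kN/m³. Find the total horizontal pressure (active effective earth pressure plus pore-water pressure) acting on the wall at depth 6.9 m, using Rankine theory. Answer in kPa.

K_a = (1 − sin φ)/(1 + sin φ) = 0.2421.
γ' = 20.3 − 9.81 = 10.49 kN/m³.
Effective vertical stress at 6.9 m: σ'_v = 17.2×4.4 + 10.49×2.50 = 101.9 kPa.
σ'_h = K_a σ'_v = 0.2421 × 101.9 = 24.67 kPa; u = γ_w × 2.50 = 24.53 kPa.
Total σ_h = 24.67 + 24.53 = 49.20 kPa.

49.2 kPa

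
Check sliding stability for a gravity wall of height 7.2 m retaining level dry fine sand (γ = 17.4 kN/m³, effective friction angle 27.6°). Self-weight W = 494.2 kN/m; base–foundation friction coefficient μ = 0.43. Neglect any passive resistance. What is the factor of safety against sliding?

1.28

K_a = tan²(45° − 27.6°/2) = 0.3668.
P_a = ½K_aγH² = 0.5×0.3668×17.4×7.2² = 165.4 kN/m, acting at H/3 = 2.400 m above the base.
FS_sliding = μW / P_a = 0.43×494.2 / 165.4 = 1.285.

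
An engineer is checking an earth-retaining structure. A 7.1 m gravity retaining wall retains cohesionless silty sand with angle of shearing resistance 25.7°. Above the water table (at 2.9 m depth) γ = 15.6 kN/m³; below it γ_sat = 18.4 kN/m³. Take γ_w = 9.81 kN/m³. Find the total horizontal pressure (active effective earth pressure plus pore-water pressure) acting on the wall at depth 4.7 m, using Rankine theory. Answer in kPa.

41.6 kPa

K_a = (1 − sin φ)/(1 + sin φ) = 0.3950.
γ' = 18.4 − 9.81 = 8.590 kN/m³.
Effective vertical stress at 4.7 m: σ'_v = 15.6×2.9 + 8.590×1.80 = 60.70 kPa.
σ'_h = K_a σ'_v = 0.3950 × 60.70 = 23.98 kPa; u = γ_w × 1.80 = 17.66 kPa.
Total σ_h = 23.98 + 17.66 = 41.64 kPa.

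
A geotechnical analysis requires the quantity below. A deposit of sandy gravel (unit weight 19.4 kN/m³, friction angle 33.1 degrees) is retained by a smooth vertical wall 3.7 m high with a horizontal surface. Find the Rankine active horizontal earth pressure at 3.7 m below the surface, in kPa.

21.1 kPa

K_a = (1 − sin φ)/(1 + sin φ) = 0.2936.
σ_h = K_a γ z = 0.2936 × 19.4 × 3.7 = 21.07 kPa.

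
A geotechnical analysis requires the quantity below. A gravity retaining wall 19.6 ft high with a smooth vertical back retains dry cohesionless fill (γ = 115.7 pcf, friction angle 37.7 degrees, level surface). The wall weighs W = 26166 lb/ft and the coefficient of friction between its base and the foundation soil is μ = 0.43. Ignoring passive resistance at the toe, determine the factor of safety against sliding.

K_a = tan²(45° − 37.7°/2) = 0.2411.
P_a = ½K_aγH² = 0.5×0.2411×115.7×19.6² = 5357 lb/ft, acting at H/3 = 6.533 ft above the base.
FS_sliding = μW / P_a = 0.43×26166 / 5357 = 2.100.

2.10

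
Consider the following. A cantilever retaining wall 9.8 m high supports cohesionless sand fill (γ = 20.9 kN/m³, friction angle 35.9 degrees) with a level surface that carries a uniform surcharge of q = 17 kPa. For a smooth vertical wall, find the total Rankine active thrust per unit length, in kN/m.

K_a = tan²(45° − φ/2) = 0.2607.
Soil triangle: ½ K_a γ H² = 0.5×0.2607×20.9×9.8² = 261.7 kN/m.
Surcharge rectangle: K_a q H = 0.2607×17×9.8 = 43.44 kN/m.
Total = 261.7 + 43.44 = 305.1 kN/m.

305 kN/m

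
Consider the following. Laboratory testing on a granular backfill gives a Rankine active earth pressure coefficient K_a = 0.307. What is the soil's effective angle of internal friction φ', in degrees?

K_a = tan²(45° − φ/2) ⇒ 45° − φ/2 = arctan(√0.307) = 28.99°.
φ = 2(45° − 28.99°) = 32.02°.

32.0°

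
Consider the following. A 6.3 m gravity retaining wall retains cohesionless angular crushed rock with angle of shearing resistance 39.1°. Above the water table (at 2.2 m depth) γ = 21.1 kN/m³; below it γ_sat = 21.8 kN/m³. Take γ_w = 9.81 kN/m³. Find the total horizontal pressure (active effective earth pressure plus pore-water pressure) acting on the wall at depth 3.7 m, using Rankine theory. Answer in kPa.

29.3 kPa

K_a = (1 − sin φ)/(1 + sin φ) = 0.2265.
γ' = 21.8 − 9.81 = 11.99 kN/m³.
Effective vertical stress at 3.7 m: σ'_v = 21.1×2.2 + 11.99×1.50 = 64.41 kPa.
σ'_h = K_a σ'_v = 0.2265 × 64.41 = 14.59 kPa; u = γ_w × 1.50 = 14.71 kPa.
Total σ_h = 14.59 + 14.71 = 29.30 kPa.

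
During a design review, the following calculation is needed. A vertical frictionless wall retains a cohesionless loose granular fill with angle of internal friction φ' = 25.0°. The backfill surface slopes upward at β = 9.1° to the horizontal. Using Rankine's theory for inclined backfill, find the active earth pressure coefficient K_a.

0.426

K_a = cos β · (cos β − √(cos²β − cos²φ)) / (cos β + √(cos²β − cos²φ)).
cos β = 0.9874, cos φ = 0.9063, √(cos²β − cos²φ) = 0.3919.
K_a = 0.9874 × (0.9874 − 0.3919)/(0.9874 + 0.3919) = 0.4263.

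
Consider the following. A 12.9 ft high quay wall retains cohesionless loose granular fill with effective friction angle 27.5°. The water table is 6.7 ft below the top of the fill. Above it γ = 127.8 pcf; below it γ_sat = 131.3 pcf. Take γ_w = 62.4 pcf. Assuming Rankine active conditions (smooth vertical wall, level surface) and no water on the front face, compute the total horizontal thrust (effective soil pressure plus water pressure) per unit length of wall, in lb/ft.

K_a = tan²(45° − φ/2) = 0.3682.
γ' = 131.3 − 62.4 = 68.90 pcf. Depth below WT = 6.2 ft.
σ'_h at WT = K_a γ d_w = 315.3 psf; at base = 315.3 + K_a γ' × 6.2 = 472.6 psf.
P₁ (0–6.7 ft) = ½×315.3×6.7 = 1056. P₂ (6.7–12.9 ft) = ½(315.3+472.6)×6.2 = 2442.
P_w = ½ γ_w h₂² = 0.5×62.4×6.2² = 1199. Total = 1056+2442+1199 = 4698 lb/ft.

4700 lb/ft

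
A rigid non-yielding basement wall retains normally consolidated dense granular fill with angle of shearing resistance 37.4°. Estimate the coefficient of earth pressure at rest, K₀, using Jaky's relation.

K₀ = 1 − sin φ' = 1 − sin 37.4° = 0.3926.

0.393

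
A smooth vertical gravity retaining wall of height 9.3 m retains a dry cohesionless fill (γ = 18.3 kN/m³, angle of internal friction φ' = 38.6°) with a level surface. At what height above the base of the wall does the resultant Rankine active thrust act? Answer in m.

3.10 m

K_a = 0.2316.
The pressure distribution is triangular, so the resultant acts at H/3 above the base = 9.3/3 = 3.100 m.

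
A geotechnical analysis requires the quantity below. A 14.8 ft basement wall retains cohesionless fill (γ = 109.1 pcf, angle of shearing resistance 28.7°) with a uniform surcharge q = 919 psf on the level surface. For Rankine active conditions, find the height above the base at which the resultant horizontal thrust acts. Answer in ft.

K_a = 0.3511.
Triangular part P₁ = ½K_aγH² = 4196 at H/3 = 4.933 ft; rectangular part P₂ = K_a q H = 4776 at H/2 = 7.400 ft.
ȳ = (P₁·4.933 + P₂·7.400)/(P₁+P₂) = 6.246 ft.

6.25 ft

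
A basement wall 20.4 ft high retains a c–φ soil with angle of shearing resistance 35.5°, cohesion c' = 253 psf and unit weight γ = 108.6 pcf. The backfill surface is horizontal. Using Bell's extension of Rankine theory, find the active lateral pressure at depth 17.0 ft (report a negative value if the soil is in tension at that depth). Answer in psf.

K_a = (1 − sin φ)/(1 + sin φ) = 0.2653.
σ_a = K_a γ z − 2c√K_a = 0.2653×108.6×17.0 − 2×253×0.5150 = 229.1 psf.

229 psf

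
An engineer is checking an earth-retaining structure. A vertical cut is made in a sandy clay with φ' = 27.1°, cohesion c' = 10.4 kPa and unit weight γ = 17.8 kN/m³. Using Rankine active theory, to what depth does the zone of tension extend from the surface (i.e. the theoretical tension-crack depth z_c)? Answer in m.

K_a = tan²(45° − 27.1°/2) = 0.3741; √K_a = 0.6116.
The active pressure is zero where K_a γ z = 2c√K_a, so z_c = 2c/(γ√K_a) = 2×10.4/(17.8×0.6116) = 1.911 m.

1.91 m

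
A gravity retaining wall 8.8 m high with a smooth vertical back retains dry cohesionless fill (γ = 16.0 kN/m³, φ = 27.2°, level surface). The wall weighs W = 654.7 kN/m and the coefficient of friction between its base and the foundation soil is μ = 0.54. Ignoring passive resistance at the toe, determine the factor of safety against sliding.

1.53

K_a = tan²(45° − 27.2°/2) = 0.3726.
P_a = ½K_aγH² = 0.5×0.3726×16.0×8.8² = 230.8 kN/m, acting at H/3 = 2.933 m above the base.
FS_sliding = μW / P_a = 0.54×654.7 / 230.8 = 1.532.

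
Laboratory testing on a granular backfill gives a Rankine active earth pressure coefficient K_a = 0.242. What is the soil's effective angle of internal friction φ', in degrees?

37.6°

K_a = tan²(45° − φ/2) ⇒ 45° − φ/2 = arctan(√0.242) = 26.19°.
φ = 2(45° − 26.19°) = 37.61°.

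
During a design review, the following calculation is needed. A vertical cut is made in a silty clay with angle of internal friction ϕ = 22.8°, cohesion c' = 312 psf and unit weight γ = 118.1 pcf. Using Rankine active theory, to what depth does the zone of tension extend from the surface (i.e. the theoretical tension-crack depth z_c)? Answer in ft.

7.95 ft

K_a = tan²(45° − 22.8°/2) = 0.4414; √K_a = 0.6644.
The active pressure is zero where K_a γ z = 2c√K_a, so z_c = 2c/(γ√K_a) = 2×312/(118.1×0.6644) = 7.953 ft.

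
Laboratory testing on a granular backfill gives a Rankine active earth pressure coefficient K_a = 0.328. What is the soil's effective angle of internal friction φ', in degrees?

K_a = tan²(45° − φ/2) ⇒ 45° − φ/2 = arctan(√0.328) = 29.80°.
φ = 2(45° − 29.80°) = 30.40°.

30.4°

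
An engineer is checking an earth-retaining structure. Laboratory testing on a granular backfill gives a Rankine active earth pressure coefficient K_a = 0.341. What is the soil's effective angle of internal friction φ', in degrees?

29.4°

K_a = tan²(45° − φ/2) ⇒ 45° − φ/2 = arctan(√0.341) = 30.28°.
φ = 2(45° − 30.28°) = 29.43°.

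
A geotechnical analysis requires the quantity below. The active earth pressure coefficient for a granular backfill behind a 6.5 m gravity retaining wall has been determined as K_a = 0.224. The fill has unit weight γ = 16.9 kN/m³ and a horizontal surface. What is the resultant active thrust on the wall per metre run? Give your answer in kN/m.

80.0 kN/m

P = ½ K_a γ H² = 0.5 × 0.224 × 16.9 × 6.5² = 79.97 kN/m.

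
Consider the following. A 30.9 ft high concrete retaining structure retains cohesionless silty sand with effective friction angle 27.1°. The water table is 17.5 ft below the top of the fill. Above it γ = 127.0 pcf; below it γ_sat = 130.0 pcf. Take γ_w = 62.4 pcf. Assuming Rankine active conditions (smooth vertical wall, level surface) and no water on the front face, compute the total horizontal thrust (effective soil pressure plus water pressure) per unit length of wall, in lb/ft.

K_a = tan²(45° − φ/2) = 0.3741.
γ' = 130.0 − 62.4 = 67.60 pcf. Depth below WT = 13.4 ft.
σ'_h at WT = K_a γ d_w = 831.3 psf; at base = 831.3 + K_a γ' × 13.4 = 1170 psf.
P₁ (0–17.5 ft) = ½×831.3×17.5 = 7274. P₂ (17.5–30.9 ft) = ½(831.3+1170)×13.4 = 13410.
P_w = ½ γ_w h₂² = 0.5×62.4×13.4² = 5602. Total = 7274+13410+5602 = 26290 lb/ft.

26300 lb/ft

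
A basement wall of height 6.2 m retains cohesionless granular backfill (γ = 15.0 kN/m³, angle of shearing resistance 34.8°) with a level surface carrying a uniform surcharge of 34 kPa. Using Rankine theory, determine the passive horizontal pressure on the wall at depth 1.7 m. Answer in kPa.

K_p = (1 + sin φ)/(1 − sin φ) = 3.659.
σ_v = γz + q = 15.0 × 1.7 + 34 = 59.50 kPa.
σ_h = K_p σ_v = 3.659 × 59.50 = 217.7 kPa.

218 kPa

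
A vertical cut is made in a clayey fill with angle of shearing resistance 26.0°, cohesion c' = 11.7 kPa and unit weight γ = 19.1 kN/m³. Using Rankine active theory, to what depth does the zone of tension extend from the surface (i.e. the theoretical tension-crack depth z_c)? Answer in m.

1.96 m

K_a = tan²(45° − 26.0°/2) = 0.3905; √K_a = 0.6249.
The active pressure is zero where K_a γ z = 2c√K_a, so z_c = 2c/(γ√K_a) = 2×11.7/(19.1×0.6249) = 1.961 m.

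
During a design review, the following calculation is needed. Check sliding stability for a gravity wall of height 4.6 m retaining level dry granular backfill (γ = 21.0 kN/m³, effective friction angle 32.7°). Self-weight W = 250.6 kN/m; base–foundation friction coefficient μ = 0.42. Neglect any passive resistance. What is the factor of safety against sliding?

K_a = tan²(45° − 32.7°/2) = 0.2985.
P_a = ½K_aγH² = 0.5×0.2985×21.0×4.6² = 66.32 kN/m, acting at H/3 = 1.533 m above the base.
FS_sliding = μW / P_a = 0.42×250.6 / 66.32 = 1.587.

1.59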